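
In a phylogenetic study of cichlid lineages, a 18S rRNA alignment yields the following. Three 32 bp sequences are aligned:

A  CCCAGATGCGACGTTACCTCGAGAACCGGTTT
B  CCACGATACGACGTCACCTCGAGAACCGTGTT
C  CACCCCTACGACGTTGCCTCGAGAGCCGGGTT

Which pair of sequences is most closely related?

A–B: 6/32 differ, p = 0.188, d = 0.216.
A–C: 8/32 differ, p = 0.250, d = 0.304.
B–C: 8/32 differ, p = 0.250, d = 0.304.
The smallest distance is between A and B.

A and B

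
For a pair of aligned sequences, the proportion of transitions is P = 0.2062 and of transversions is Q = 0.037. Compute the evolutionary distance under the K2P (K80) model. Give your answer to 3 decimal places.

0.318

Under the Kimura two-parameter model, d = −½ ln(1 − 2P − Q) − ¼ ln(1 − 2Q).
1 − 2P − Q = 0.5506, giving −½ ln(0.5506) = 0.298373.
1 − 2Q = 0.926, giving −¼ ln(0.926) = 0.019220.
d = 0.298373 + 0.019220 = 0.317593.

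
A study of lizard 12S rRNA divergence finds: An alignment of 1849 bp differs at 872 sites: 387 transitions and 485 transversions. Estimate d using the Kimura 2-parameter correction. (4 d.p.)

P = 387/1849 ≈ 0.209302 and Q = 485/1849 ≈ 0.262304.
Under the Kimura two-parameter model, d = −½ ln(1 − 2P − Q) − ¼ ln(1 − 2Q).
1 − 2P − Q = 0.319092, giving −½ ln(0.319092) = 0.571138.
1 − 2Q = 0.475392, giving −¼ ln(0.475392) = 0.185904.
d = 0.571138 + 0.185904 = 0.757042.

0.7570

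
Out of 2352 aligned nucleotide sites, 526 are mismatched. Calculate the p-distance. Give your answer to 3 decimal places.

0.224

p = 526/2352 = 0.223639… ≈ 0.224 (to 3 d.p.).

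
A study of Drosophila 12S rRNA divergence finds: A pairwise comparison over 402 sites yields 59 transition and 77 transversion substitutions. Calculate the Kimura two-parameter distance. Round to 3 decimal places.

0.453

P = 59/402 ≈ 0.146766 and Q = 77/402 ≈ 0.191542.
Under the Kimura two-parameter model, d = −½ ln(1 − 2P − Q) − ¼ ln(1 − 2Q).
1 − 2P − Q = 0.514926, giving −½ ln(0.514926) = 0.331866.
1 − 2Q = 0.616916, giving −¼ ln(0.616916) = 0.120756.
d = 0.331866 + 0.120756 = 0.452622.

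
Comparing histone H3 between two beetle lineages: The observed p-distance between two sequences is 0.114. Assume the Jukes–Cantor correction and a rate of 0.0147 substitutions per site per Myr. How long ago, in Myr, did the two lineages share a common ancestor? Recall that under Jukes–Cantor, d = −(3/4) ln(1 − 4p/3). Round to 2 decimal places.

4.21

d = −(3/4) ln(1 − 4p/3) = −0.75 ln(1 − 0.152) = −0.75 ln(0.848)
  = −0.75 × (-0.164875) = 0.123656 substitutions/site.
Under a molecular clock d = 2μt, so t = d/(2μ) = 0.123656 / (2 × 0.0147) = 4.21 Myr.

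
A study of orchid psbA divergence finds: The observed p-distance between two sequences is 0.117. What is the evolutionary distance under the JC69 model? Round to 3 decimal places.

d = −(3/4) ln(1 − 4p/3) = −0.75 ln(1 − 0.156) = −0.75 ln(0.844)
  = −0.75 × (-0.169603) = 0.127202 substitutions/site.

0.127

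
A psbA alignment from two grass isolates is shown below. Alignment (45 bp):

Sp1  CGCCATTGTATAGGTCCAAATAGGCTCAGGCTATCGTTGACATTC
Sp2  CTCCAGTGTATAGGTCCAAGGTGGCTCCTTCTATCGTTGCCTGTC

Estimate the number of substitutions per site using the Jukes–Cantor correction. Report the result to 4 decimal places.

The sequences differ at 11 of 45 sites, so p = 11/45 ≈ 0.244444.
d = −(3/4) ln(1 − 4p/3) = −0.75 ln(1 − 0.325925) = −0.75 ln(0.674075)
  = −0.75 × (-0.394414) = 0.295811 substitutions/site.

0.2958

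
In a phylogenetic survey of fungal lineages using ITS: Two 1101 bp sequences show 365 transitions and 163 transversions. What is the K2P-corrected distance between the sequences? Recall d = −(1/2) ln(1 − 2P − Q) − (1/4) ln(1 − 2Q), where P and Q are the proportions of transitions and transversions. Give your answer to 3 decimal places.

P = 365/1101 ≈ 0.331517 and Q = 163/1101 ≈ 0.148047.
Under the Kimura two-parameter model, d = −½ ln(1 − 2P − Q) − ¼ ln(1 − 2Q).
1 − 2P − Q = 0.188919, giving −½ ln(0.188919) = 0.833218.
1 − 2Q = 0.703906, giving −¼ ln(0.703906) = 0.087778.
d = 0.833218 + 0.087778 = 0.920996.

0.921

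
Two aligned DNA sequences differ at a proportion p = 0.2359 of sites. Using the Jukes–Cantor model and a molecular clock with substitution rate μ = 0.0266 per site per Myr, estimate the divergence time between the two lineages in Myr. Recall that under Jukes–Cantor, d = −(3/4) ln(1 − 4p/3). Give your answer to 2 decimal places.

5.32

d = −(3/4) ln(1 − 4p/3) = −0.75 ln(1 − 0.314533) = −0.75 ln(0.685467)
  = −0.75 × (-0.377655) = 0.283241 substitutions/site.
Under a molecular clock d = 2μt, so t = d/(2μ) = 0.283241 / (2 × 0.0266) = 5.32 Myr.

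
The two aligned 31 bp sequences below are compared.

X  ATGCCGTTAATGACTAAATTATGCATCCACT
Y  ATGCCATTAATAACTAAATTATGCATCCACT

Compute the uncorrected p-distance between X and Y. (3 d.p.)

The sequences differ at 2 of 31 positions (sites 6, 12).
p = 2/31 = 0.064516… ≈ 0.065 (to 3 d.p.).

0.065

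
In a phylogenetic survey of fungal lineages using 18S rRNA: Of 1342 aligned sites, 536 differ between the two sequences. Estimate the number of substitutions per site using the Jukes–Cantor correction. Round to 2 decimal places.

p = 536/1342 ≈ 0.399404.
d = −(3/4) ln(1 − 4p/3) = −0.75 ln(1 − 0.532539) = −0.75 ln(0.467461)
  = −0.75 × (-0.760439) = 0.570329 substitutions/site.

0.57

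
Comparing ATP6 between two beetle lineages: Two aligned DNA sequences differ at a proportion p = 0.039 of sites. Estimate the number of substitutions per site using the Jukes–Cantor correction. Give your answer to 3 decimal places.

0.040

d = −(3/4) ln(1 − 4p/3) = −0.75 ln(1 − 0.052) = −0.75 ln(0.948)
  = −0.75 × (-0.053401) = 0.040051 substitutions/site.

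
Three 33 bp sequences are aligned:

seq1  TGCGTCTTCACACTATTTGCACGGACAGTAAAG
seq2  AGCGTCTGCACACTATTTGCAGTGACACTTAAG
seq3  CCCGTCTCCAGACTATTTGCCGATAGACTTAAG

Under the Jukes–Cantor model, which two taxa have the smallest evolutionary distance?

seq1–seq2: 6/33 differ, p = 0.182, d = 0.208.
seq1–seq3: 11/33 differ, p = 0.333, d = 0.441.
seq2–seq3: 8/33 differ, p = 0.242, d = 0.293.
The smallest distance is between seq1 and seq2.

seq1 and seq2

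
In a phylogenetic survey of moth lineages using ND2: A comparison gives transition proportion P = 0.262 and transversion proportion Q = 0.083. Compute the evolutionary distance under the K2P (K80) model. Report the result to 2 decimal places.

0.51

Under the Kimura two-parameter model, d = −½ ln(1 − 2P − Q) − ¼ ln(1 − 2Q).
1 − 2P − Q = 0.393, giving −½ ln(0.393) = 0.466973.
1 − 2Q = 0.834, giving −¼ ln(0.834) = 0.045380.
d = 0.466973 + 0.045380 = 0.512353.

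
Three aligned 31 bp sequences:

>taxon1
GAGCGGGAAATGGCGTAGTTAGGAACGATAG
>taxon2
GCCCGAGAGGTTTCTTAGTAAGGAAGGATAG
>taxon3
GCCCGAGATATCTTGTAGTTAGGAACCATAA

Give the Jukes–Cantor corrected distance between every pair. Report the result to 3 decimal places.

d(taxon1,taxon2) = 0.422, d(taxon1,taxon3) = 0.367, d(taxon2,taxon3) = 0.367

taxon1–taxon2: 10/31 sites differ → p ≈ 0.322581, d = −0.75 ln(1 − 0.430108) = 0.421731 ≈ 0.422.
taxon1–taxon3: 9/31 sites differ → p ≈ 0.290323, d = −0.75 ln(1 − 0.387097) = 0.367161 ≈ 0.367.
taxon2–taxon3: 9/31 sites differ → p ≈ 0.290323, d = −0.75 ln(1 − 0.387097) = 0.367161 ≈ 0.367.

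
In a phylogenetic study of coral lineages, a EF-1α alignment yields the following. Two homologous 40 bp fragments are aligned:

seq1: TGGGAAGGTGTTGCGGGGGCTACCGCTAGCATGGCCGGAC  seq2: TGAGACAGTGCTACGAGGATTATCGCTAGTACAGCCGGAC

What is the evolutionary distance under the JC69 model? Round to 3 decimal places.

0.383

The sequences differ at 12 of 40 sites, so p = 12/40 = 0.3.
d = −(3/4) ln(1 − 4p/3) = −0.75 ln(1 − 0.4) = −0.75 ln(0.6)
  = −0.75 × (-0.510826) = 0.383120 substitutions/site.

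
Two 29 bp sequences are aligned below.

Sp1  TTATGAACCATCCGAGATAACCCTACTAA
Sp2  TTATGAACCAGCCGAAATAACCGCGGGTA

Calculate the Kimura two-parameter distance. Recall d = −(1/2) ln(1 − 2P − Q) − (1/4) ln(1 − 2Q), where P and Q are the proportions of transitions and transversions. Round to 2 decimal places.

Of 29 sites, 3 differences are transitions and 5 are transversions, so P = 3/29 ≈ 0.103448 and Q = 5/29 ≈ 0.172414.
Under the Kimura two-parameter model, d = −½ ln(1 − 2P − Q) − ¼ ln(1 − 2Q).
1 − 2P − Q = 0.62069, giving −½ ln(0.62069) = 0.238462.
1 − 2Q = 0.655172, giving −¼ ln(0.655172) = 0.105714.
d = 0.238462 + 0.105714 = 0.344176.

0.34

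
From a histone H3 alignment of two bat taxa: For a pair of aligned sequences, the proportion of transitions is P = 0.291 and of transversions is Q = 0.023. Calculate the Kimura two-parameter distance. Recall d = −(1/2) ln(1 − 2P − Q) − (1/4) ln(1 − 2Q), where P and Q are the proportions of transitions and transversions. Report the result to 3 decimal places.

0.476

Under the Kimura two-parameter model, d = −½ ln(1 − 2P − Q) − ¼ ln(1 − 2Q).
1 − 2P − Q = 0.395, giving −½ ln(0.395) = 0.464435.
1 − 2Q = 0.954, giving −¼ ln(0.954) = 0.011773.
d = 0.464435 + 0.011773 = 0.476208.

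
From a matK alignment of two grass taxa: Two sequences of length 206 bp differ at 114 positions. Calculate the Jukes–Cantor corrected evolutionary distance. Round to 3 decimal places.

p = 114/206 ≈ 0.553398.
d = −(3/4) ln(1 − 4p/3) = −0.75 ln(1 − 0.737864) = −0.75 ln(0.262136)
  = −0.75 × (-1.338892) = 1.004169 substitutions/site.

1.004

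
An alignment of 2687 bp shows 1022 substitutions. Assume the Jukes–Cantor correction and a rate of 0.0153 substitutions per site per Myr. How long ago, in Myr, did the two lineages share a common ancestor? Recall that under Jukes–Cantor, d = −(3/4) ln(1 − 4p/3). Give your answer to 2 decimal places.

p = 1022/2687 ≈ 0.38035.
d = −(3/4) ln(1 − 4p/3) = −0.75 ln(1 − 0.507133) = −0.75 ln(0.492867)
  = −0.75 × (-0.707516) = 0.530637 substitutions/site.
Under a molecular clock d = 2μt, so t = d/(2μ) = 0.530637 / (2 × 0.0153) = 17.34 Myr.

17.34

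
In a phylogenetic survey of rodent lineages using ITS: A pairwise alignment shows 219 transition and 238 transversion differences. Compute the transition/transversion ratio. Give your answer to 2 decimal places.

0.92

R = 219/238 = 0.920168… ≈ 0.92 (to 2 d.p.).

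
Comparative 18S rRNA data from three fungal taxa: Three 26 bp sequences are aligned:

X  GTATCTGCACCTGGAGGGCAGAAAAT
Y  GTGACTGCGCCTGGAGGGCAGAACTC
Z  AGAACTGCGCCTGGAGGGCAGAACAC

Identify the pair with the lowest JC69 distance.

X–Y: 6/26 differ, p = 0.231, d = 0.276.
X–Z: 6/26 differ, p = 0.231, d = 0.276.
Y–Z: 4/26 differ, p = 0.154, d = 0.172.
The smallest distance is between Y and Z.

Y and Z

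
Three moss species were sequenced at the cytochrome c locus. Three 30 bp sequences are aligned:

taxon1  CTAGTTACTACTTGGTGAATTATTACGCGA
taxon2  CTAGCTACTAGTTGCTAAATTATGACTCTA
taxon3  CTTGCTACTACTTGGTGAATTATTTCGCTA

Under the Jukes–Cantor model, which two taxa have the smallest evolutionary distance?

taxon1–taxon2: 7/30 differ, p = 0.233, d = 0.280.
taxon1–taxon3: 4/30 differ, p = 0.133, d = 0.147.
taxon2–taxon3: 7/30 differ, p = 0.233, d = 0.280.
The smallest distance is between taxon1 and taxon3.

taxon1 and taxon3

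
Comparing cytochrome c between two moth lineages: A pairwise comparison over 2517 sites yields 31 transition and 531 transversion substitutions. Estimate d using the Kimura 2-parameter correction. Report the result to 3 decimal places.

0.271

P = 31/2517 ≈ 0.012316 and Q = 531/2517 ≈ 0.210965.
Under the Kimura two-parameter model, d = −½ ln(1 − 2P − Q) − ¼ ln(1 − 2Q).
1 − 2P − Q = 0.764403, giving −½ ln(0.764403) = 0.134330.
1 − 2Q = 0.57807, giving −¼ ln(0.57807) = 0.137015.
d = 0.134330 + 0.137015 = 0.271345.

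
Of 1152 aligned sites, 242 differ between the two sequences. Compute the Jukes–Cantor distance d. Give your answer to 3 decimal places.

0.246

p = 242/1152 ≈ 0.210069.
d = −(3/4) ln(1 − 4p/3) = −0.75 ln(1 − 0.280092) = −0.75 ln(0.719908)
  = −0.75 × (-0.328632) = 0.246474 substitutions/site.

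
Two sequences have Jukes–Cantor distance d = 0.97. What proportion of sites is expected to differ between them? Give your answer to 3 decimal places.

0.544

p = (3/4)(1 − e^(−4d/3)) = 0.75 × (1 − e^(-1.293333)) = 0.75 × (1 − 0.274355) = 0.544234.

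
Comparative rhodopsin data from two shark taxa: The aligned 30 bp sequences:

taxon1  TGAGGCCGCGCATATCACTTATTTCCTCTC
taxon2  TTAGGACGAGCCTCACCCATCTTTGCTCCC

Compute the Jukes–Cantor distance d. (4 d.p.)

0.5034

The sequences differ at 11 of 30 sites, so p = 11/30 ≈ 0.366667.
d = −(3/4) ln(1 − 4p/3) = −0.75 ln(1 − 0.488889) = −0.75 ln(0.511111)
  = −0.75 × (-0.671168) = 0.503376 substitutions/site.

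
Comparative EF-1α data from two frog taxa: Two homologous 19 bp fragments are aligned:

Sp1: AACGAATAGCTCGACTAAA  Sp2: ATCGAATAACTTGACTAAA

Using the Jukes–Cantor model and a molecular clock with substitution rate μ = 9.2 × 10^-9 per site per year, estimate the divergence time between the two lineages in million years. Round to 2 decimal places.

9.64

The sequences differ at 3 of 19 sites (2, 9, 12), so p = 3/19 ≈ 0.157895.
d = −(3/4) ln(1 − 4p/3) = −0.75 ln(1 − 0.210527) = −0.75 ln(0.789473)
  = −0.75 × (-0.236390) = 0.177293 substitutions/site.
Under a molecular clock d = 2μt, so t = d/(2μ) = 0.177293 / (2 × 9.2 × 10^-9) = 9.64 million years.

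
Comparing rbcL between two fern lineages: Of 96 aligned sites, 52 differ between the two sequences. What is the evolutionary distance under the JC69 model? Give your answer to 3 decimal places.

p = 52/96 ≈ 0.541667.
d = −(3/4) ln(1 − 4p/3) = −0.75 ln(1 − 0.722223) = −0.75 ln(0.277777)
  = −0.75 × (-1.280937) = 0.960703 substitutions/site.

0.961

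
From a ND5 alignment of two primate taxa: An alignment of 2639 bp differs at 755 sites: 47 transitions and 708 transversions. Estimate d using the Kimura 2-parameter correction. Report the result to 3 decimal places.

P = 47/2639 ≈ 0.01781 and Q = 708/2639 ≈ 0.268283.
Under the Kimura two-parameter model, d = −½ ln(1 − 2P − Q) − ¼ ln(1 − 2Q).
1 − 2P − Q = 0.696097, giving −½ ln(0.696097) = 0.181133.
1 − 2Q = 0.463434, giving −¼ ln(0.463434) = 0.192273.
d = 0.181133 + 0.192273 = 0.373406.

0.373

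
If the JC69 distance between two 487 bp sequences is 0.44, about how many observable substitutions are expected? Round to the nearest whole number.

Invert JC69: p = (3/4)(1 − e^(−4d/3)) = 0.75 × (1 − e^(-0.586667)) = 0.75 × (1 − 0.556178) = 0.332867.
Expected differing sites = pL ≈ 0.332867 × 487 = 162.106229 ≈ 162.

162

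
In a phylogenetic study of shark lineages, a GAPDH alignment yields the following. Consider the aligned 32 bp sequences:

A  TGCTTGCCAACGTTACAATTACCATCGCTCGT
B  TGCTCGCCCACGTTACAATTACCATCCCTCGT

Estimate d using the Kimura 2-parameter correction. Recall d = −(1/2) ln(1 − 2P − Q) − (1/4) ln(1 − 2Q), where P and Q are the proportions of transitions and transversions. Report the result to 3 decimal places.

Of 32 sites, 1 differences are transitions and 2 are transversions, so P = 1/32 = 0.03125 and Q = 2/32 = 0.0625.
Under the Kimura two-parameter model, d = −½ ln(1 − 2P − Q) − ¼ ln(1 − 2Q).
1 − 2P − Q = 0.875, giving −½ ln(0.875) = 0.066766.
1 − 2Q = 0.875, giving −¼ ln(0.875) = 0.033383.
d = 0.066766 + 0.033383 = 0.100149.

0.100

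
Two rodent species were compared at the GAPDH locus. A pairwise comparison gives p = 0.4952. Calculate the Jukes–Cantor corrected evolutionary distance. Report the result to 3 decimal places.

d = −(3/4) ln(1 − 4p/3) = −0.75 ln(1 − 0.660267) = −0.75 ln(0.339733)
  = −0.75 × (-1.079595) = 0.809696 substitutions/site.

0.810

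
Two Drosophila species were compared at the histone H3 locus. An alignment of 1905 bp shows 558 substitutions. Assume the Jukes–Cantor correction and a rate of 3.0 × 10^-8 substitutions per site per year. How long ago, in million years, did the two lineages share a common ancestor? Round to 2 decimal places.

p = 558/1905 ≈ 0.292913.
d = −(3/4) ln(1 − 4p/3) = −0.75 ln(1 − 0.390551) = −0.75 ln(0.609449)
  = −0.75 × (-0.495200) = 0.371400 substitutions/site.
Under a molecular clock d = 2μt, so t = d/(2μ) = 0.371400 / (2 × 3.0 × 10^-8) = 6.19 million years.

6.19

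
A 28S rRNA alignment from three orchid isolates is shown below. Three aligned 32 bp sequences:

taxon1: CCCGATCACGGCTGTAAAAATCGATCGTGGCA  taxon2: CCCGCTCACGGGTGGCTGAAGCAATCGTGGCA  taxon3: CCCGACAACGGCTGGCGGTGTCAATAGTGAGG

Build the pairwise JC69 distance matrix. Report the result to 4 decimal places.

d(taxon1,taxon2) = 0.3041, d(taxon1,taxon3) = 0.5851, d(taxon2,taxon3) = 0.5199

taxon1–taxon2: 8/32 sites differ → p = 0.25, d = −0.75 ln(1 − 0.333333) = 0.304098 ≈ 0.3041.
taxon1–taxon3: 13/32 sites differ → p = 0.40625, d = −0.75 ln(1 − 0.541667) = 0.585119 ≈ 0.5851.
taxon2–taxon3: 12/32 sites differ → p = 0.375, d = −0.75 ln(1 − 0.5) = 0.519860 ≈ 0.5199.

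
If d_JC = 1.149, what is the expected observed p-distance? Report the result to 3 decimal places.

0.588

p = (3/4)(1 − e^(−4d/3)) = 0.75 × (1 − e^(-1.532)) = 0.75 × (1 − 0.216103) = 0.587923.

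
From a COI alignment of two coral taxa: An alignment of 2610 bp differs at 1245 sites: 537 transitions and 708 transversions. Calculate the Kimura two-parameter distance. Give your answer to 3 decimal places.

0.770

P = 537/2610 ≈ 0.205747 and Q = 708/2610 ≈ 0.271264.
Under the Kimura two-parameter model, d = −½ ln(1 − 2P − Q) − ¼ ln(1 − 2Q).
1 − 2P − Q = 0.317242, giving −½ ln(0.317242) = 0.574045.
1 − 2Q = 0.457472, giving −¼ ln(0.457472) = 0.195510.
d = 0.574045 + 0.195510 = 0.769555.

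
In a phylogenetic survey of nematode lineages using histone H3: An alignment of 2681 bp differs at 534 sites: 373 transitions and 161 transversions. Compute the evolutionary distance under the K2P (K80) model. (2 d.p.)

P = 373/2681 ≈ 0.139127 and Q = 161/2681 ≈ 0.060052.
Under the Kimura two-parameter model, d = −½ ln(1 − 2P − Q) − ¼ ln(1 − 2Q).
1 − 2P − Q = 0.661694, giving −½ ln(0.661694) = 0.206476.
1 − 2Q = 0.879896, giving −¼ ln(0.879896) = 0.031988.
d = 0.206476 + 0.031988 = 0.238464.

0.24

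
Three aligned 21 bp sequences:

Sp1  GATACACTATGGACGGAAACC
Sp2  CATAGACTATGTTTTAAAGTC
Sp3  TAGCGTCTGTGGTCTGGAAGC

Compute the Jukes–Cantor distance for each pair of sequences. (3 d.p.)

Sp1–Sp2: 9/21 sites differ → p ≈ 0.428571, d = −0.75 ln(1 − 0.571428) = 0.635472 ≈ 0.635.
Sp1–Sp3: 10/21 sites differ → p ≈ 0.47619, d = −0.75 ln(1 − 0.63492) = 0.755729 ≈ 0.756.
Sp2–Sp3: 11/21 sites differ → p ≈ 0.52381, d = −0.75 ln(1 − 0.698413) = 0.899023 ≈ 0.899.

d(Sp1,Sp2) = 0.635, d(Sp1,Sp3) = 0.756, d(Sp2,Sp3) = 0.899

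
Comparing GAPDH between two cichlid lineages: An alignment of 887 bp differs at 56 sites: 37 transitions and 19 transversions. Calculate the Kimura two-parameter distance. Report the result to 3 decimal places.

0.066

P = 37/887 ≈ 0.041714 and Q = 19/887 ≈ 0.021421.
Under the Kimura two-parameter model, d = −½ ln(1 − 2P − Q) − ¼ ln(1 − 2Q).
1 − 2P − Q = 0.895151, giving −½ ln(0.895151) = 0.055381.
1 − 2Q = 0.957158, giving −¼ ln(0.957158) = 0.010947.
d = 0.055381 + 0.010947 = 0.066328.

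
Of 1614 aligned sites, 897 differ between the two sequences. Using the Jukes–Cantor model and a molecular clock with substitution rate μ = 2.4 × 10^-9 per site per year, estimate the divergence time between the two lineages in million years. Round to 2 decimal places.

p = 897/1614 ≈ 0.555762.
d = −(3/4) ln(1 − 4p/3) = −0.75 ln(1 − 0.741016) = −0.75 ln(0.258984)
  = −0.75 × (-1.350989) = 1.013242 substitutions/site.
Under a molecular clock d = 2μt, so t = d/(2μ) = 1.013242 / (2 × 2.4 × 10^-9) = 211.09 million years.

211.09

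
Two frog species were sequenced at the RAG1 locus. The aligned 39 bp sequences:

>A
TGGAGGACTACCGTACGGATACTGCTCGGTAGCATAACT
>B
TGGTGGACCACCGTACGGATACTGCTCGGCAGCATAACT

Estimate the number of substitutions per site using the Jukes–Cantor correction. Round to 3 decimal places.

The sequences differ at 3 of 39 sites (4, 9, 30), so p = 3/39 ≈ 0.076923.
d = −(3/4) ln(1 − 4p/3) = −0.75 ln(1 − 0.102564) = −0.75 ln(0.897436)
  = −0.75 × (-0.108213) = 0.081160 substitutions/site.

0.081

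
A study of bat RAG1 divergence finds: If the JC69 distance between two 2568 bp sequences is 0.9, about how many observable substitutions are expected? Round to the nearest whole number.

1346

Invert JC69: p = (3/4)(1 − e^(−4d/3)) = 0.75 × (1 − e^(-1.2)) = 0.75 × (1 − 0.301194) = 0.524105.
Expected differing sites = pL ≈ 0.524105 × 2568 = 1345.90164 ≈ 1346.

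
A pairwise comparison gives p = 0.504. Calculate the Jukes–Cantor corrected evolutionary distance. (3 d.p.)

d = −(3/4) ln(1 − 4p/3) = −0.75 ln(1 − 0.672) = −0.75 ln(0.328)
  = −0.75 × (-1.114742) = 0.836057 substitutions/site.

0.836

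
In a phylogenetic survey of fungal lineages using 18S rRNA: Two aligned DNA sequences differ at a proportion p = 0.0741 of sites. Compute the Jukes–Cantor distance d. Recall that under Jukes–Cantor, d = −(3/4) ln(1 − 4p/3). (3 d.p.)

0.078

d = −(3/4) ln(1 − 4p/3) = −0.75 ln(1 − 0.0988) = −0.75 ln(0.9012)
  = −0.75 × (-0.104028) = 0.078021 substitutions/site.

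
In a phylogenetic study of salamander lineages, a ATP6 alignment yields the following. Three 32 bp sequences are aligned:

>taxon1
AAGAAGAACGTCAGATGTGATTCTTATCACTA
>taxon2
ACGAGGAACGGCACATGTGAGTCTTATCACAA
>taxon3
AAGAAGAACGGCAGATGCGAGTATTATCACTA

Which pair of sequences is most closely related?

taxon1 and taxon3

taxon1–taxon2: 6/32 differ, p = 0.188, d = 0.216.
taxon1–taxon3: 4/32 differ, p = 0.125, d = 0.137.
taxon2–taxon3: 6/32 differ, p = 0.188, d = 0.216.
The smallest distance is between taxon1 and taxon3.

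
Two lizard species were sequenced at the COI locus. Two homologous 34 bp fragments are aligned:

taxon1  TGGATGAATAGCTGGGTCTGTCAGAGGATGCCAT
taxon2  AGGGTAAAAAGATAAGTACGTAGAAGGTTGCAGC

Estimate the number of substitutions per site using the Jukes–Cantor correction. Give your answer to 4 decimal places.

0.7405

The sequences differ at 16 of 34 sites, so p = 16/34 ≈ 0.470588.
d = −(3/4) ln(1 − 4p/3) = −0.75 ln(1 − 0.627451) = −0.75 ln(0.372549)
  = −0.75 × (-0.987387) = 0.740540 substitutions/site.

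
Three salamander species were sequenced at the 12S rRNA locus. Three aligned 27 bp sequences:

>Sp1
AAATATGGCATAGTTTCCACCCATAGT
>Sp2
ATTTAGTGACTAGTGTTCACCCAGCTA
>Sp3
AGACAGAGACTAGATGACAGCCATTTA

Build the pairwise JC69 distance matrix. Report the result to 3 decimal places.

d(Sp1,Sp2) = 0.673, d(Sp1,Sp3) = 0.770, d(Sp2,Sp3) = 0.588

Sp1–Sp2: 12/27 sites differ → p ≈ 0.444444, d = −0.75 ln(1 − 0.592592) = 0.673455 ≈ 0.673.
Sp1–Sp3: 13/27 sites differ → p ≈ 0.481481, d = −0.75 ln(1 − 0.641975) = 0.770364 ≈ 0.770.
Sp2–Sp3: 11/27 sites differ → p ≈ 0.407407, d = −0.75 ln(1 − 0.543209) = 0.587647 ≈ 0.588.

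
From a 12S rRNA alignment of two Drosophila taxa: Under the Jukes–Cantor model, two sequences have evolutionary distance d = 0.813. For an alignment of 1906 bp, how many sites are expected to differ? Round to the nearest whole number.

946

Invert JC69: p = (3/4)(1 − e^(−4d/3)) = 0.75 × (1 − e^(-1.084)) = 0.75 × (1 − 0.338240) = 0.496320.
Expected differing sites = pL ≈ 0.496320 × 1906 = 945.98592 ≈ 946.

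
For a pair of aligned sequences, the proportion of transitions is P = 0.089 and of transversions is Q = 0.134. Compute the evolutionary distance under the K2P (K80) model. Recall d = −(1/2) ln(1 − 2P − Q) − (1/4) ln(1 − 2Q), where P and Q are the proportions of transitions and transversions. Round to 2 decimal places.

Under the Kimura two-parameter model, d = −½ ln(1 − 2P − Q) − ¼ ln(1 − 2Q).
1 − 2P − Q = 0.688, giving −½ ln(0.688) = 0.186983.
1 − 2Q = 0.732, giving −¼ ln(0.732) = 0.077994.
d = 0.186983 + 0.077994 = 0.264977.

0.26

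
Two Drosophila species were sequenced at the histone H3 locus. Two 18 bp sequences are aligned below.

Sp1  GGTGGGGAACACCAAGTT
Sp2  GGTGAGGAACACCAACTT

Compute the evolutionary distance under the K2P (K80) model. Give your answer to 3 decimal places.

0.121

Of 18 sites, 1 differences are transitions and 1 are transversions, so P = 1/18 ≈ 0.055556 and Q = 1/18 ≈ 0.055556.
Under the Kimura two-parameter model, d = −½ ln(1 − 2P − Q) − ¼ ln(1 − 2Q).
1 − 2P − Q = 0.833332, giving −½ ln(0.833332) = 0.091162.
1 − 2Q = 0.888888, giving −¼ ln(0.888888) = 0.029446.
d = 0.091162 + 0.029446 = 0.120608.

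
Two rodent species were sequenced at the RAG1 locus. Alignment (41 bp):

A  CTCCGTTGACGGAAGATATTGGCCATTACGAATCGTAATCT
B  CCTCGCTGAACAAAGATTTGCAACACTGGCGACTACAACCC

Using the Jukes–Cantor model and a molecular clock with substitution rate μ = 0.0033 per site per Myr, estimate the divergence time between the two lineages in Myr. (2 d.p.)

The sequences differ at 22 of 41 sites, so p = 22/41 ≈ 0.536585.
d = −(3/4) ln(1 − 4p/3) = −0.75 ln(1 − 0.715447) = −0.75 ln(0.284553)
  = −0.75 × (-1.256836) = 0.942627 substitutions/site.
Under a molecular clock d = 2μt, so t = d/(2μ) = 0.942627 / (2 × 0.0033) = 142.82 Myr.

142.82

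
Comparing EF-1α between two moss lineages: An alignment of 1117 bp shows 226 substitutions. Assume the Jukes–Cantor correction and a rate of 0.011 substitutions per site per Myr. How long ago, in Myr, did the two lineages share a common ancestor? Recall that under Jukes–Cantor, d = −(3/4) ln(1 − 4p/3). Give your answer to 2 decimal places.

p = 226/1117 ≈ 0.202328.
d = −(3/4) ln(1 − 4p/3) = −0.75 ln(1 − 0.269771) = −0.75 ln(0.730229)
  = −0.75 × (-0.314397) = 0.235798 substitutions/site.
Under a molecular clock d = 2μt, so t = d/(2μ) = 0.235798 / (2 × 0.011) = 10.72 Myr.

10.72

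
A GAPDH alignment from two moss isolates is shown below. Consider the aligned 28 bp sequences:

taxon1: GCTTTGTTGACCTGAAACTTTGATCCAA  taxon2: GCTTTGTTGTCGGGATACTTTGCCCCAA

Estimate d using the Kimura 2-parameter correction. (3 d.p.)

Of 28 sites, 1 differences are transitions and 5 are transversions, so P = 1/28 ≈ 0.035714 and Q = 5/28 ≈ 0.178571.
Under the Kimura two-parameter model, d = −½ ln(1 − 2P − Q) − ¼ ln(1 − 2Q).
1 − 2P − Q = 0.750001, giving −½ ln(0.750001) = 0.143840.
1 − 2Q = 0.642858, giving −¼ ln(0.642858) = 0.110458.
d = 0.143840 + 0.110458 = 0.254298.

0.254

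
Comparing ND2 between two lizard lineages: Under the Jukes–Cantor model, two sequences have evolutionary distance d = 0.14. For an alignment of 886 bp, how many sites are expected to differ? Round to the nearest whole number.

Invert JC69: p = (3/4)(1 − e^(−4d/3)) = 0.75 × (1 − e^(-0.186667)) = 0.75 × (1 − 0.829720) = 0.127710.
Expected differing sites = pL ≈ 0.127710 × 886 = 113.15106 ≈ 113.

113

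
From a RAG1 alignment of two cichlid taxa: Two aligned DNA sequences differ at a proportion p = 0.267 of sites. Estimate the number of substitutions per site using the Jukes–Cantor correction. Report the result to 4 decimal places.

0.3300

d = −(3/4) ln(1 − 4p/3) = −0.75 ln(1 − 0.356) = −0.75 ln(0.644)
  = −0.75 × (-0.440057) = 0.330043 substitutions/site.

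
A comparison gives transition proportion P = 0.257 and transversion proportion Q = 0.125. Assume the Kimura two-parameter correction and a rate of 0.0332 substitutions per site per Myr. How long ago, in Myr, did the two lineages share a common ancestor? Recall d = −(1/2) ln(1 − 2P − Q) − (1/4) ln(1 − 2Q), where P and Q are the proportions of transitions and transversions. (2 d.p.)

Under the Kimura two-parameter model, d = −½ ln(1 − 2P − Q) − ¼ ln(1 − 2Q).
1 − 2P − Q = 0.361, giving −½ ln(0.361) = 0.509439.
1 − 2Q = 0.75, giving −¼ ln(0.75) = 0.071921.
d = 0.509439 + 0.071921 = 0.581360.
Under a molecular clock d = 2μt, so t = d/(2μ) = 0.581360 / (2 × 0.0332) = 8.76 Myr.

8.76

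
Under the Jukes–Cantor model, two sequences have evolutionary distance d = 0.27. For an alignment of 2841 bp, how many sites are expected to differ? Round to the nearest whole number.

644

Invert JC69: p = (3/4)(1 − e^(−4d/3)) = 0.75 × (1 − e^(-0.36)) = 0.75 × (1 − 0.697676) = 0.226743.
Expected differing sites = pL ≈ 0.226743 × 2841 = 644.176863 ≈ 644.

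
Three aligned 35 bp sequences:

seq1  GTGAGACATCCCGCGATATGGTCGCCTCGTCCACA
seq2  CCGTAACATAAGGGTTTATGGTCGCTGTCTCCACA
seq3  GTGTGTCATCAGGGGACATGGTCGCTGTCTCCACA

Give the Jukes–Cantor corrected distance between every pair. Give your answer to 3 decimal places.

d(seq1,seq2) = 0.572, d(seq1,seq3) = 0.360, d(seq2,seq3) = 0.273

seq1–seq2: 14/35 sites differ → p = 0.4, d = −0.75 ln(1 − 0.533333) = 0.571605 ≈ 0.572.
seq1–seq3: 10/35 sites differ → p ≈ 0.285714, d = −0.75 ln(1 − 0.380952) = 0.359679 ≈ 0.360.
seq2–seq3: 8/35 sites differ → p ≈ 0.228571, d = −0.75 ln(1 − 0.304761) = 0.272625 ≈ 0.273.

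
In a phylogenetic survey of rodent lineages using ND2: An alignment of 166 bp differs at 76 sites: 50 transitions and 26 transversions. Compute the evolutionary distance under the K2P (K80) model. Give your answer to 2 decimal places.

P = 50/166 ≈ 0.301205 and Q = 26/166 ≈ 0.156627.
Under the Kimura two-parameter model, d = −½ ln(1 − 2P − Q) − ¼ ln(1 − 2Q).
1 − 2P − Q = 0.240963, giving −½ ln(0.240963) = 0.711556.
1 − 2Q = 0.686746, giving −¼ ln(0.686746) = 0.093948.
d = 0.711556 + 0.093948 = 0.805504.

0.81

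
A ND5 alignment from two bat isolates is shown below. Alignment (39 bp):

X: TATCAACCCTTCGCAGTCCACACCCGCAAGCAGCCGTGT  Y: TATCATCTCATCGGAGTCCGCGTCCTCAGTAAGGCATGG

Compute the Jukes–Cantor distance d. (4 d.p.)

0.4885

The sequences differ at 14 of 39 sites, so p = 14/39 ≈ 0.358974.
d = −(3/4) ln(1 − 4p/3) = −0.75 ln(1 − 0.478632) = −0.75 ln(0.521368)
  = −0.75 × (-0.651299) = 0.488474 substitutions/site.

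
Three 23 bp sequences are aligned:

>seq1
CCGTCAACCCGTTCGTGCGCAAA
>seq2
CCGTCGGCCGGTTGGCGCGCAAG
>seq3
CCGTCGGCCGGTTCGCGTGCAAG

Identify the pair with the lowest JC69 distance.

seq2 and seq3

seq1–seq2: 6/23 differ, p = 0.261, d = 0.321.
seq1–seq3: 6/23 differ, p = 0.261, d = 0.321.
seq2–seq3: 2/23 differ, p = 0.087, d = 0.092.
The smallest distance is between seq2 and seq3.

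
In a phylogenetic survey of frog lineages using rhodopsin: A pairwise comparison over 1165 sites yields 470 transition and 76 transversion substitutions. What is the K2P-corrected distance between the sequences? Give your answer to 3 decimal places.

1.063

P = 470/1165 ≈ 0.403433 and Q = 76/1165 ≈ 0.065236.
Under the Kimura two-parameter model, d = −½ ln(1 − 2P − Q) − ¼ ln(1 − 2Q).
1 − 2P − Q = 0.127898, giving −½ ln(0.127898) = 1.028261.
1 − 2Q = 0.869528, giving −¼ ln(0.869528) = 0.034951.
d = 1.028261 + 0.034951 = 1.063212.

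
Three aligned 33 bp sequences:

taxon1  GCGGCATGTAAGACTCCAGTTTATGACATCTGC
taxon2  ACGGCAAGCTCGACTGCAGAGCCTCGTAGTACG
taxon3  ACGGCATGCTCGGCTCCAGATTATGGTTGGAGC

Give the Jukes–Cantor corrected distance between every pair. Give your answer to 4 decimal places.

taxon1–taxon2: 18/33 sites differ → p ≈ 0.545455, d = −0.75 ln(1 − 0.727273) = 0.974463 ≈ 0.9745.
taxon1–taxon3: 12/33 sites differ → p ≈ 0.363636, d = −0.75 ln(1 − 0.484848) = 0.497470 ≈ 0.4975.
taxon2–taxon3: 11/33 sites differ → p ≈ 0.333333, d = −0.75 ln(1 − 0.444444) = 0.440839 ≈ 0.4408.

d(taxon1,taxon2) = 0.9745, d(taxon1,taxon3) = 0.4975, d(taxon2,taxon3) = 0.4408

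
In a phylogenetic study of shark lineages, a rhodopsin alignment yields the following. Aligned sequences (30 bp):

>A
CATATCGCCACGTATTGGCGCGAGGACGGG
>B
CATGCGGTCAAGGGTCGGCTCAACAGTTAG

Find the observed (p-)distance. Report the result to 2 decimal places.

The sequences differ at 16 of 30 positions.
p = 16/30 = 0.533333… ≈ 0.53 (to 2 d.p.).

0.53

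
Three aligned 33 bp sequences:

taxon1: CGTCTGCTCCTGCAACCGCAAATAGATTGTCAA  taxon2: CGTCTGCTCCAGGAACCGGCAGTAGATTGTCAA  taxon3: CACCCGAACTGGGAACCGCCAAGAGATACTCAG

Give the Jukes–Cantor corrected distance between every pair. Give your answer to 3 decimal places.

taxon1–taxon2: 5/33 sites differ → p ≈ 0.151515, d = −0.75 ln(1 − 0.20202) = 0.169254 ≈ 0.169.
taxon1–taxon3: 13/33 sites differ → p ≈ 0.393939, d = −0.75 ln(1 − 0.525252) = 0.558728 ≈ 0.559.
taxon2–taxon3: 13/33 sites differ → p ≈ 0.393939, d = −0.75 ln(1 − 0.525252) = 0.558728 ≈ 0.559.

d(taxon1,taxon2) = 0.169, d(taxon1,taxon3) = 0.559, d(taxon2,taxon3) = 0.559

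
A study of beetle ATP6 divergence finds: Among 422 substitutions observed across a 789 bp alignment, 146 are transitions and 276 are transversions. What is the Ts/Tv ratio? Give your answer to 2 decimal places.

0.53

R = 146/276 = 0.528985… ≈ 0.53 (to 2 d.p.).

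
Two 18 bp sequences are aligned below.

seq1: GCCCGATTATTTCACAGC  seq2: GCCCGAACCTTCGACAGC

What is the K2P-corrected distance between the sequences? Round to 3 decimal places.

Of 18 sites, 2 differences are transitions and 3 are transversions, so P = 2/18 ≈ 0.111111 and Q = 3/18 ≈ 0.166667.
Under the Kimura two-parameter model, d = −½ ln(1 − 2P − Q) − ¼ ln(1 − 2Q).
1 − 2P − Q = 0.611111, giving −½ ln(0.611111) = 0.246238.
1 − 2Q = 0.666666, giving −¼ ln(0.666666) = 0.101367.
d = 0.246238 + 0.101367 = 0.347605.

0.348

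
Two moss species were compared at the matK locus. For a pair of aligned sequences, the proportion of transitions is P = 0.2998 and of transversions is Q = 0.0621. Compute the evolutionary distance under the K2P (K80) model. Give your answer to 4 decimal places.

Under the Kimura two-parameter model, d = −½ ln(1 − 2P − Q) − ¼ ln(1 − 2Q).
1 − 2P − Q = 0.3383, giving −½ ln(0.3383) = 0.541911.
1 − 2Q = 0.8758, giving −¼ ln(0.8758) = 0.033154.
d = 0.541911 + 0.033154 = 0.575065.

0.5751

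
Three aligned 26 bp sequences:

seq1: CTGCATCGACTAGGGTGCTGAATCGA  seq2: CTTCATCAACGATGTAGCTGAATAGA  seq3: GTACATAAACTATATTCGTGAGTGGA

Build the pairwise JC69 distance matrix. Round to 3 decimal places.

d(seq1,seq2) = 0.334, d(seq1,seq3) = 0.623, d(seq2,seq3) = 0.539

seq1–seq2: 7/26 sites differ → p ≈ 0.269231, d = −0.75 ln(1 − 0.358975) = 0.333515 ≈ 0.334.
seq1–seq3: 11/26 sites differ → p ≈ 0.423077, d = −0.75 ln(1 − 0.564103) = 0.622762 ≈ 0.623.
seq2–seq3: 10/26 sites differ → p ≈ 0.384615, d = −0.75 ln(1 − 0.51282) = 0.539341 ≈ 0.539.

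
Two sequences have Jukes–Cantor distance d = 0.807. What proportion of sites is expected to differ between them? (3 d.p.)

p = (3/4)(1 − e^(−4d/3)) = 0.75 × (1 − e^(-1.076)) = 0.75 × (1 − 0.340957) = 0.494282.

0.494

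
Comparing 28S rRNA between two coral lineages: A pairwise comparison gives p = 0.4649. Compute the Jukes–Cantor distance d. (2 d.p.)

0.73

d = −(3/4) ln(1 − 4p/3) = −0.75 ln(1 − 0.619867) = −0.75 ln(0.380133)
  = −0.75 × (-0.967234) = 0.725426 substitutions/site.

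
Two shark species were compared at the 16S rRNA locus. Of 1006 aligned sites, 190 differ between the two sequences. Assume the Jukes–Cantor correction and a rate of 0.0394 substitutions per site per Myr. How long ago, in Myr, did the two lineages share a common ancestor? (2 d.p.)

2.76

p = 190/1006 ≈ 0.188867.
d = −(3/4) ln(1 − 4p/3) = −0.75 ln(1 − 0.251823) = −0.75 ln(0.748177)
  = −0.75 × (-0.290116) = 0.217587 substitutions/site.
Under a molecular clock d = 2μt, so t = d/(2μ) = 0.217587 / (2 × 0.0394) = 2.76 Myr.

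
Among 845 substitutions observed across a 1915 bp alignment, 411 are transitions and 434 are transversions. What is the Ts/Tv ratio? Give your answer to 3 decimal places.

R = 411/434 = 0.947004… ≈ 0.947 (to 3 d.p.).

0.947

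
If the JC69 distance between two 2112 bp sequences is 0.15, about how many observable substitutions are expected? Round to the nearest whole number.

Invert JC69: p = (3/4)(1 − e^(−4d/3)) = 0.75 × (1 − e^(-0.2)) = 0.75 × (1 − 0.818731) = 0.135952.
Expected differing sites = pL ≈ 0.135952 × 2112 = 287.130624 ≈ 287.

287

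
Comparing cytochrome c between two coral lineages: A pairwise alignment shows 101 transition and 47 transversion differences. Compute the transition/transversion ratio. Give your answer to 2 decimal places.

R = 101/47 = 2.148936… ≈ 2.15 (to 2 d.p.).

2.15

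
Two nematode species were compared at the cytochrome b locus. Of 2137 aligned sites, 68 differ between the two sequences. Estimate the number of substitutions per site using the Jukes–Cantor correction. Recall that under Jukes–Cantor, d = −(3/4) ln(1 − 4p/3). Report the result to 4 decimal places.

0.0325

p = 68/2137 ≈ 0.03182.
d = −(3/4) ln(1 − 4p/3) = −0.75 ln(1 − 0.042427) = −0.75 ln(0.957573)
  = −0.75 × (-0.043353) = 0.032515 substitutions/site.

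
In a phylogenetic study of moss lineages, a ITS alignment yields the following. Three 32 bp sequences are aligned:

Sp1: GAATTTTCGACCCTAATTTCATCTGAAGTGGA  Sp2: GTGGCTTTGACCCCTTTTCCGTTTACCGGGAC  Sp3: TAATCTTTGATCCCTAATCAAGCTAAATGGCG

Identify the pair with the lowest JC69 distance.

Sp1–Sp2: 17/32 differ, p = 0.531, d = 0.924.
Sp1–Sp3: 15/32 differ, p = 0.469, d = 0.736.
Sp2–Sp3: 16/32 differ, p = 0.500, d = 0.824.
The smallest distance is between Sp1 and Sp3.

Sp1 and Sp3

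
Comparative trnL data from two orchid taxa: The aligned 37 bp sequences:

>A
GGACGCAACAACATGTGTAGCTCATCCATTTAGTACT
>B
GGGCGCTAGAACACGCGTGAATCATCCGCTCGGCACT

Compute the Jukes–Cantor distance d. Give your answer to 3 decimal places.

0.474

The sequences differ at 13 of 37 sites, so p = 13/37 ≈ 0.351351.
d = −(3/4) ln(1 − 4p/3) = −0.75 ln(1 − 0.468468) = −0.75 ln(0.531532)
  = −0.75 × (-0.631992) = 0.473994 substitutions/site.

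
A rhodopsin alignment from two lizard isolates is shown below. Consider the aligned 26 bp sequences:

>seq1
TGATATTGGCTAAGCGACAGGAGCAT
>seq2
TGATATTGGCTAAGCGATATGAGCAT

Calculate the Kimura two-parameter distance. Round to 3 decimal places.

0.081

Of 26 sites, 1 differences are transitions and 1 are transversions, so P = 1/26 ≈ 0.038462 and Q = 1/26 ≈ 0.038462.
Under the Kimura two-parameter model, d = −½ ln(1 − 2P − Q) − ¼ ln(1 − 2Q).
1 − 2P − Q = 0.884614, giving −½ ln(0.884614) = 0.061302.
1 − 2Q = 0.923076, giving −¼ ln(0.923076) = 0.020011.
d = 0.061302 + 0.020011 = 0.081313.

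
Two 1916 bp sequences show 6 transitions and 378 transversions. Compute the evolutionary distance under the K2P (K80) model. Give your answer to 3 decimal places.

P = 6/1916 ≈ 0.003132 and Q = 378/1916 ≈ 0.197286.
Under the Kimura two-parameter model, d = −½ ln(1 − 2P − Q) − ¼ ln(1 − 2Q).
1 − 2P − Q = 0.79645, giving −½ ln(0.79645) = 0.113795.
1 − 2Q = 0.605428, giving −¼ ln(0.605428) = 0.125455.
d = 0.113795 + 0.125455 = 0.239250.

0.239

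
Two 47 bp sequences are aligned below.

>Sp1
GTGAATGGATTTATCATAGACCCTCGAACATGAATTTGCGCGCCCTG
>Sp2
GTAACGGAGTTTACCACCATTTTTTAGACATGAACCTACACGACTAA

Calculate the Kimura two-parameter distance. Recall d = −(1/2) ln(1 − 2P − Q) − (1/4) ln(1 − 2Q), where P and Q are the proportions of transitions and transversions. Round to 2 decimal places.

Of 47 sites, 18 differences are transitions and 6 are transversions, so P = 18/47 ≈ 0.382979 and Q = 6/47 ≈ 0.12766.
Under the Kimura two-parameter model, d = −½ ln(1 − 2P − Q) − ¼ ln(1 − 2Q).
1 − 2P − Q = 0.106382, giving −½ ln(0.106382) = 1.120359.
1 − 2Q = 0.74468, giving −¼ ln(0.74468) = 0.073700.
d = 1.120359 + 0.073700 = 1.194059.

1.19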